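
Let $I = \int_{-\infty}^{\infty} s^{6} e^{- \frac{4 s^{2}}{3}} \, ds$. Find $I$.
$\frac{405 \sqrt{3} \sqrt{\pi}}{1024}$

Consider the simpler parametrised integral
$$J(a) = \int_{-\infty}^{\infty} e^{- a s^{2}} \, ds = \frac{\sqrt{\pi}}{\sqrt{a}}.$$

Differentiating under the integral sign brings down a factor of $(-s^2)$:
$$\frac{dJ}{da} = \int_{-\infty}^{\infty} - s^{2} e^{- a s^{2}} \, ds = - \frac{\sqrt{\pi}}{2 a^{\frac{3}{2}}}.$$

Repeating $3$ times in total — each differentiation brings down another $(-s^2)$ — gives
$$\frac{d^{3}J}{da^{3}} = \int_{-\infty}^{\infty} - s^{6} e^{- a s^{2}} \, ds = - \frac{15 \sqrt{\pi}}{8 a^{\frac{7}{2}}},$$
and the integrand here is $(-1)^{3}$ times the target integrand, so $I = (-1)^{3}\,\frac{d^{3}J}{da^{3}} = \frac{15 \sqrt{\pi}}{8 a^{\frac{7}{2}}}$.

Setting $a = \frac{4}{3}$:
$$I = \frac{405 \sqrt{3} \sqrt{\pi}}{1024}.$$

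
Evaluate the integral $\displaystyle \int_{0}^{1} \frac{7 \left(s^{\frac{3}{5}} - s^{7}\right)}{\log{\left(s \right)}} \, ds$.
$- \log{\left(78125 \right)}$

Replace the exponent $\frac{3}{5}$ by a parameter $a$: let $I(a) = \int_{0}^{1} \frac{7 \left(- s^{7} + s^{a}\right)}{\log{\left(s \right)}} \, ds$.

Since $\dfrac{\partial}{\partial a}\,s^{a} = s^{a} \ln s$, the $\ln s$ in the denominator cancels and
$$\frac{dI}{da} = \int_{0}^{1} 7 s^{a} \, ds = 7 \left[\frac{s^{a+1}}{a+1}\right]_0^1 = \frac{7}{a + 1}.$$

Integrating with respect to $a$ gives $I(a) = \log{\left(\frac{\left(a + 1\right)^{7}}{2097152} \right)} + C$.

At $a = 7$ the integrand is identically $0$, so $I(7) = 0$. The closed form gives $0$, hence $C = 0$.

Setting $a = \frac{3}{5}$:
$$I = - \log{\left(78125 \right)}.$$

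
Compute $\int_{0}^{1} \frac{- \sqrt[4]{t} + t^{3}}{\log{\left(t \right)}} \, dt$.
$- \log{\left(\frac{5}{16} \right)}$

Replace the exponent $\frac{1}{4}$ by a parameter $a$: let $I(a) = \int_{0}^{1} \frac{t^{3} - t^{a}}{\log{\left(t \right)}} \, dt$.

Since $\dfrac{\partial}{\partial a}\,t^{a} = t^{a} \ln t$, the $\ln t$ in the denominator cancels and
$$\frac{dI}{da} = \int_{0}^{1} -1 t^{a} \, dt = -1 \left[\frac{t^{a+1}}{a+1}\right]_0^1 = - \frac{1}{a + 1}.$$

Integrating with respect to $a$ gives $I(a) = - \log{\left(\frac{a}{4} + \frac{1}{4} \right)} + C$.

At $a = 3$ the integrand is identically $0$, so $I(3) = 0$. The closed form gives $0$, hence $C = 0$.

Setting $a = \frac{1}{4}$:
$$I = - \log{\left(\frac{5}{16} \right)}.$$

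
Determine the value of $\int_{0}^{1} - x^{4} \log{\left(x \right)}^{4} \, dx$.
$- \frac{24}{3125}$

Start from the elementary integral
$$J(a) = \int_{0}^{1} - x^{a} \, dx = - \frac{1}{a + 1}.$$

Differentiating under the integral sign brings down a factor of $\ln x$:
$$\frac{dJ}{da} = \int_{0}^{1} - x^{a} \log{\left(x \right)} \, dx = \frac{1}{\left(a + 1\right)^{2}}.$$

Repeating $4$ times in total — each differentiation brings down another $\ln x$ — gives
$$\frac{d^{4}J}{da^{4}} = \int_{0}^{1} - x^{a} \log{\left(x \right)}^{4} \, dx = - \frac{24}{\left(a + 1\right)^{5}},$$
and the integrand here is exactly the target integrand, so $I = - \frac{24}{\left(a + 1\right)^{5}}$.

Setting $a = 4$:
$$I = - \frac{24}{3125}.$$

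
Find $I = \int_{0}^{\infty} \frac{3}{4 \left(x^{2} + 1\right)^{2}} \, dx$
$\frac{3 \pi}{16}$

Start from the standard arctangent integral
$$J(a) = \int_{0}^{\infty} \frac{3}{4 \left(a^{2} + x^{2}\right)} \, dx = \frac{3 \pi}{8 a}.$$

Differentiating under the integral sign with respect to $a$,
$$\frac{dJ}{da} = \int_{0}^{\infty} - \frac{3 a}{2 \left(a^{2} + x^{2}\right)^{2}} \, dx = - \frac{3 \pi}{8 a^{2}},$$
so $\int_{0}^{\infty} \frac{3}{4 \left(a^{2} + x^{2}\right)^{2}} \, dx = \frac{3 \pi}{16 a^{3}}$.

Setting $a = 1$:
$$I = \frac{3 \pi}{16}.$$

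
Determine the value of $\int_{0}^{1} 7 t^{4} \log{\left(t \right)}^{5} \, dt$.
$- \frac{168}{3125}$

Start from the elementary integral
$$J(a) = \int_{0}^{1} 7 t^{a} \, dt = \frac{7}{a + 1}.$$

Differentiating under the integral sign brings down a factor of $\ln t$:
$$\frac{dJ}{da} = \int_{0}^{1} 7 t^{a} \log{\left(t \right)} \, dt = - \frac{7}{\left(a + 1\right)^{2}}.$$

Repeating $5$ times in total — each differentiation brings down another $\ln t$ — gives
$$\frac{d^{5}J}{da^{5}} = \int_{0}^{1} 7 t^{a} \log{\left(t \right)}^{5} \, dt = - \frac{840}{\left(a + 1\right)^{6}},$$
and the integrand here is exactly the target integrand, so $I = - \frac{840}{\left(a + 1\right)^{6}}$.

Setting $a = 4$:
$$I = - \frac{168}{3125}.$$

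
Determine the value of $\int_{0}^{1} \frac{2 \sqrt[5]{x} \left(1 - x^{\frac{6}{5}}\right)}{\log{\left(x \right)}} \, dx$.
$- \log{\left(4 \right)}$

Consider the one-parameter family: let $I(a) = \int_{0}^{1} \frac{2 \left(- x^{\frac{7}{5}} + x^{a}\right)}{\log{\left(x \right)}} \, dx$.

Since $\dfrac{\partial}{\partial a}\,x^{a} = x^{a} \ln x$, the $\ln x$ in the denominator cancels and
$$\frac{dI}{da} = \int_{0}^{1} 2 x^{a} \, dx = 2 \left[\frac{x^{a+1}}{a+1}\right]_0^1 = \frac{2}{a + 1}.$$

Integrating with respect to $a$ gives $I(a) = \log{\left(\frac{25 \left(a + 1\right)^{2}}{144} \right)} + C$.

At $a = \frac{7}{5}$ the integrand is identically $0$, so $I(\frac{7}{5}) = 0$. The closed form gives $0$, hence $C = 0$.

Setting $a = \frac{1}{5}$:
$$I = - \log{\left(4 \right)}.$$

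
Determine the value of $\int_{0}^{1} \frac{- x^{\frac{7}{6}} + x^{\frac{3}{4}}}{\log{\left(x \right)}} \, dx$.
$\log{\left(\frac{21}{26} \right)}$

Replace the exponent $\frac{3}{4}$ by a parameter $a$: let $I(a) = \int_{0}^{1} \frac{- x^{\frac{7}{6}} + x^{a}}{\log{\left(x \right)}} \, dx$.

Since $\dfrac{\partial}{\partial a}\,x^{a} = x^{a} \ln x$, the $\ln x$ in the denominator cancels and
$$\frac{dI}{da} = \int_{0}^{1} x^{a} \, dx = \left[\frac{x^{a+1}}{a+1}\right]_0^1 = \frac{1}{a + 1}.$$

Integrating with respect to $a$ gives $I(a) = \log{\left(\frac{6 a}{13} + \frac{6}{13} \right)} + C$.

At $a = \frac{7}{6}$ the integrand is identically $0$, so $I(\frac{7}{6}) = 0$. The closed form gives $0$, hence $C = 0$.

Setting $a = \frac{3}{4}$:
$$I = \log{\left(\frac{21}{26} \right)}.$$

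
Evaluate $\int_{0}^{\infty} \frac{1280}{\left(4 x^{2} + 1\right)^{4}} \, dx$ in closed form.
$100 \pi$

Start from the standard arctangent integral
$$J(a) = \int_{0}^{\infty} \frac{5}{a^{2} + x^{2}} \, dx = \frac{5 \pi}{2 a}.$$

Differentiating under the integral sign with respect to $a$,
$$\frac{dJ}{da} = \int_{0}^{\infty} - \frac{10 a}{\left(a^{2} + x^{2}\right)^{2}} \, dx = - \frac{5 \pi}{2 a^{2}},$$
so $\int_{0}^{\infty} \frac{5}{\left(a^{2} + x^{2}\right)^{2}} \, dx = \frac{5 \pi}{4 a^{3}}$.

Repeating — each differentiation of $1/(x^2+a^2)^j$ produces $-2ja/(x^2+a^2)^{j+1}$ — and dividing through by $-2ja$ at each step yields, after $3$ differentiations in total,
$$\int_{0}^{\infty} \frac{5}{\left(a^{2} + x^{2}\right)^{4}} \, dx = \frac{25 \pi}{32 a^{7}}.$$

Setting $a = \frac{1}{2}$:
$$I = 100 \pi.$$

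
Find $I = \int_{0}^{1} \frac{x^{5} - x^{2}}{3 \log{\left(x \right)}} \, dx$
$\frac{\log{\left(2 \right)}}{3}$

Replace the exponent $2$ by a parameter $a$: let $I(a) = \int_{0}^{1} \frac{x^{5} - x^{a}}{3 \log{\left(x \right)}} \, dx$.

Since $\dfrac{\partial}{\partial a}\,x^{a} = x^{a} \ln x$, the $\ln x$ in the denominator cancels and
$$\frac{dI}{da} = \int_{0}^{1} - \frac{1}{3} x^{a} \, dx = - \frac{1}{3} \left[\frac{x^{a+1}}{a+1}\right]_0^1 = - \frac{1}{3 a + 3}.$$

Integrating with respect to $a$ gives $I(a) = - \frac{\log{\left(a + 1 \right)}}{3} + \frac{\log{\left(6 \right)}}{3} + C$.

At $a = 5$ the integrand is identically $0$, so $I(5) = 0$. The closed form gives $0$, hence $C = 0$.

Setting $a = 2$:
$$I = \frac{\log{\left(2 \right)}}{3}.$$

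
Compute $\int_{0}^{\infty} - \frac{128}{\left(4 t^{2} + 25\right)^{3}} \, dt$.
$- \frac{12 \pi}{3125}$

Begin with the known result
$$J(a) = \int_{0}^{\infty} - \frac{2}{a^{2} + t^{2}} \, dt = - \frac{\pi}{a}.$$

Differentiating under the integral sign with respect to $a$,
$$\frac{dJ}{da} = \int_{0}^{\infty} \frac{4 a}{\left(a^{2} + t^{2}\right)^{2}} \, dt = \frac{\pi}{a^{2}},$$
so $\int_{0}^{\infty} - \frac{2}{\left(a^{2} + t^{2}\right)^{2}} \, dt = - \frac{\pi}{2 a^{3}}$.

Repeating — each differentiation of $1/(t^2+a^2)^j$ produces $-2ja/(t^2+a^2)^{j+1}$ — and dividing through by $-2ja$ at each step yields, after $2$ differentiations in total,
$$\int_{0}^{\infty} - \frac{2}{\left(a^{2} + t^{2}\right)^{3}} \, dt = - \frac{3 \pi}{8 a^{5}}.$$

Setting $a = \frac{5}{2}$:
$$I = - \frac{12 \pi}{3125}.$$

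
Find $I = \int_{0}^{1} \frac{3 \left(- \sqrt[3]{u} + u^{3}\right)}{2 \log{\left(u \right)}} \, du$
$\frac{3 \log{\left(3 \right)}}{2}$

Introduce a parameter $a$ in the exponent: let $I(a) = \int_{0}^{1} \frac{3 \left(u^{3} - u^{a}\right)}{2 \log{\left(u \right)}} \, du$.

Since $\dfrac{\partial}{\partial a}\,u^{a} = u^{a} \ln u$, the $\ln u$ in the denominator cancels and
$$\frac{dI}{da} = \int_{0}^{1} - \frac{3}{2} u^{a} \, du = - \frac{3}{2} \left[\frac{u^{a+1}}{a+1}\right]_0^1 = - \frac{3}{2 a + 2}.$$

Integrating with respect to $a$ gives $I(a) = - \log{\left(\frac{\left(a + 1\right)^{\frac{3}{2}}}{8} \right)} + C$.

At $a = 3$ the integrand is identically $0$, so $I(3) = 0$. The closed form gives $0$, hence $C = 0$.

Setting $a = \frac{1}{3}$:
$$I = \frac{3 \log{\left(3 \right)}}{2}.$$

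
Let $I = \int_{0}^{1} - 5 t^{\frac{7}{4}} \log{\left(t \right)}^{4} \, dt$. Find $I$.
$- \frac{122880}{161051}$

Start from the elementary integral
$$J(a) = \int_{0}^{1} - 5 t^{a} \, dt = - \frac{5}{a + 1}.$$

Differentiating under the integral sign brings down a factor of $\ln t$:
$$\frac{dJ}{da} = \int_{0}^{1} - 5 t^{a} \log{\left(t \right)} \, dt = \frac{5}{\left(a + 1\right)^{2}}.$$

Repeating $4$ times in total — each differentiation brings down another $\ln t$ — gives
$$\frac{d^{4}J}{da^{4}} = \int_{0}^{1} - 5 t^{a} \log{\left(t \right)}^{4} \, dt = - \frac{120}{\left(a + 1\right)^{5}},$$
and the integrand here is exactly the target integrand, so $I = - \frac{120}{\left(a + 1\right)^{5}}$.

Setting $a = \frac{7}{4}$:
$$I = - \frac{122880}{161051}.$$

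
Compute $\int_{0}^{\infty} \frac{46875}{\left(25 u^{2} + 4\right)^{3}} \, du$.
$\frac{28125 \pi}{512}$

Begin with the known result
$$J(a) = \int_{0}^{\infty} \frac{3}{a^{2} + u^{2}} \, du = \frac{3 \pi}{2 a}.$$

Differentiating under the integral sign with respect to $a$,
$$\frac{dJ}{da} = \int_{0}^{\infty} - \frac{6 a}{\left(a^{2} + u^{2}\right)^{2}} \, du = - \frac{3 \pi}{2 a^{2}},$$
so $\int_{0}^{\infty} \frac{3}{\left(a^{2} + u^{2}\right)^{2}} \, du = \frac{3 \pi}{4 a^{3}}$.

Repeating — each differentiation of $1/(u^2+a^2)^j$ produces $-2ja/(u^2+a^2)^{j+1}$ — and dividing through by $-2ja$ at each step yields, after $2$ differentiations in total,
$$\int_{0}^{\infty} \frac{3}{\left(a^{2} + u^{2}\right)^{3}} \, du = \frac{9 \pi}{16 a^{5}}.$$

Setting $a = \frac{2}{5}$:
$$I = \frac{28125 \pi}{512}.$$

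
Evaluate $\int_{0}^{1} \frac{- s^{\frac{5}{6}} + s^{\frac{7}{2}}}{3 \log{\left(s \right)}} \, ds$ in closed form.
$- \frac{\log{\left(11 \right)}}{3} + \log{\left(3 \right)}$

Introduce a parameter $a$ in the exponent: let $I(a) = \int_{0}^{1} \frac{- s^{\frac{5}{6}} + s^{a}}{3 \log{\left(s \right)}} \, ds$.

Since $\dfrac{\partial}{\partial a}\,s^{a} = s^{a} \ln s$, the $\ln s$ in the denominator cancels and
$$\frac{dI}{da} = \int_{0}^{1} \frac{1}{3} s^{a} \, ds = \frac{1}{3} \left[\frac{s^{a+1}}{a+1}\right]_0^1 = \frac{1}{3 \left(a + 1\right)}.$$

Integrating with respect to $a$ gives $I(a) = \frac{\log{\left(a + 1 \right)}}{3} - \frac{\log{\left(11 \right)}}{3} + \frac{\log{\left(6 \right)}}{3} + C$.

At $a = \frac{5}{6}$ the integrand is identically $0$, so $I(\frac{5}{6}) = 0$. The closed form gives $0$, hence $C = 0$.

Setting $a = \frac{7}{2}$:
$$I = - \frac{\log{\left(11 \right)}}{3} + \log{\left(3 \right)}.$$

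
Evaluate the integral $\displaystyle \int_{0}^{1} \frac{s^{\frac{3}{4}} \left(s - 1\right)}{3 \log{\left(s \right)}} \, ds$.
$- \frac{\log{\left(7 \right)}}{3} + \frac{\log{\left(11 \right)}}{3}$

Introduce a parameter $a$ in the exponent: let $I(a) = \int_{0}^{1} \frac{s^{\frac{7}{4}} - s^{a}}{3 \log{\left(s \right)}} \, ds$.

Since $\dfrac{\partial}{\partial a}\,s^{a} = s^{a} \ln s$, the $\ln s$ in the denominator cancels and
$$\frac{dI}{da} = \int_{0}^{1} - \frac{1}{3} s^{a} \, ds = - \frac{1}{3} \left[\frac{s^{a+1}}{a+1}\right]_0^1 = - \frac{1}{3 a + 3}.$$

Integrating with respect to $a$ gives $I(a) = - \log{\left(\frac{22^{\frac{2}{3}} \sqrt[3]{a + 1}}{11} \right)} + C$.

At $a = \frac{7}{4}$ the integrand is identically $0$, so $I(\frac{7}{4}) = 0$. The closed form gives $0$, hence $C = 0$.

Setting $a = \frac{3}{4}$:
$$I = - \frac{\log{\left(7 \right)}}{3} + \frac{\log{\left(11 \right)}}{3}.$$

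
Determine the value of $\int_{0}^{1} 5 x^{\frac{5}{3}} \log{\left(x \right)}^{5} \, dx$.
$- \frac{54675}{32768}$

Consider the simpler parametrised integral
$$J(a) = \int_{0}^{1} 5 x^{a} \, dx = \frac{5}{a + 1}.$$

Differentiating under the integral sign brings down a factor of $\ln x$:
$$\frac{dJ}{da} = \int_{0}^{1} 5 x^{a} \log{\left(x \right)} \, dx = - \frac{5}{\left(a + 1\right)^{2}}.$$

Repeating $5$ times in total — each differentiation brings down another $\ln x$ — gives
$$\frac{d^{5}J}{da^{5}} = \int_{0}^{1} 5 x^{a} \log{\left(x \right)}^{5} \, dx = - \frac{600}{\left(a + 1\right)^{6}},$$
and the integrand here is exactly the target integrand, so $I = - \frac{600}{\left(a + 1\right)^{6}}$.

Setting $a = \frac{5}{3}$:
$$I = - \frac{54675}{32768}.$$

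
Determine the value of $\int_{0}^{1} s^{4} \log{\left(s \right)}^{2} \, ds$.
$\frac{2}{125}$

Start from the elementary integral
$$J(a) = \int_{0}^{1} s^{a} \, ds = \frac{1}{a + 1}.$$

Differentiating under the integral sign brings down a factor of $\ln s$:
$$\frac{dJ}{da} = \int_{0}^{1} s^{a} \log{\left(s \right)} \, ds = - \frac{1}{\left(a + 1\right)^{2}}.$$

Repeating twice in total — each differentiation brings down another $\ln s$ — gives
$$\frac{d^{2}J}{da^{2}} = \int_{0}^{1} s^{a} \log{\left(s \right)}^{2} \, ds = \frac{2}{\left(a + 1\right)^{3}},$$
and the integrand here is exactly the target integrand, so $I = \frac{2}{\left(a + 1\right)^{3}}$.

Setting $a = 4$:
$$I = \frac{2}{125}.$$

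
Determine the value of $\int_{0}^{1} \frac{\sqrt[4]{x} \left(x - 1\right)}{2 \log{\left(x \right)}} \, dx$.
$- \frac{\log{\left(5 \right)}}{2} + \log{\left(3 \right)}$

Replace the exponent $\frac{5}{4}$ by a parameter $a$: let $I(a) = \int_{0}^{1} \frac{- \sqrt[4]{x} + x^{a}}{2 \log{\left(x \right)}} \, dx$.

Since $\dfrac{\partial}{\partial a}\,x^{a} = x^{a} \ln x$, the $\ln x$ in the denominator cancels and
$$\frac{dI}{da} = \int_{0}^{1} \frac{1}{2} x^{a} \, dx = \frac{1}{2} \left[\frac{x^{a+1}}{a+1}\right]_0^1 = \frac{1}{2 \left(a + 1\right)}.$$

Integrating with respect to $a$ gives $I(a) = \frac{\log{\left(a + 1 \right)}}{2} - \frac{\log{\left(5 \right)}}{2} + \log{\left(2 \right)} + C$.

At $a = \frac{1}{4}$ the integrand is identically $0$, so $I(\frac{1}{4}) = 0$. The closed form gives $0$, hence $C = 0$.

Setting $a = \frac{5}{4}$:
$$I = - \frac{\log{\left(5 \right)}}{2} + \log{\left(3 \right)}.$$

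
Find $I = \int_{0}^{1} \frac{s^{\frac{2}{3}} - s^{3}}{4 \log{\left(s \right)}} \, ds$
$- \frac{\log{\left(2 \right)}}{2} - \frac{\log{\left(3 \right)}}{4} + \frac{\log{\left(5 \right)}}{4}$

Replace the exponent $\frac{2}{3}$ by a parameter $a$: let $I(a) = \int_{0}^{1} \frac{- s^{3} + s^{a}}{4 \log{\left(s \right)}} \, ds$.

Since $\dfrac{\partial}{\partial a}\,s^{a} = s^{a} \ln s$, the $\ln s$ in the denominator cancels and
$$\frac{dI}{da} = \int_{0}^{1} \frac{1}{4} s^{a} \, ds = \frac{1}{4} \left[\frac{s^{a+1}}{a+1}\right]_0^1 = \frac{1}{4 \left(a + 1\right)}.$$

Integrating with respect to $a$ gives $I(a) = \frac{\log{\left(a + 1 \right)}}{4} - \frac{\log{\left(2 \right)}}{2} + C$.

At $a = 3$ the integrand is identically $0$, so $I(3) = 0$. The closed form gives $0$, hence $C = 0$.

Setting $a = \frac{2}{3}$:
$$I = - \frac{\log{\left(2 \right)}}{2} - \frac{\log{\left(3 \right)}}{4} + \frac{\log{\left(5 \right)}}{4}.$$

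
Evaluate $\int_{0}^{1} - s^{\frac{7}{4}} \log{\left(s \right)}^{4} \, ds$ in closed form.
$- \frac{24576}{161051}$

Start from the elementary integral
$$J(a) = \int_{0}^{1} - s^{a} \, ds = - \frac{1}{a + 1}.$$

Differentiating under the integral sign brings down a factor of $\ln s$:
$$\frac{dJ}{da} = \int_{0}^{1} - s^{a} \log{\left(s \right)} \, ds = \frac{1}{\left(a + 1\right)^{2}}.$$

Repeating $4$ times in total — each differentiation brings down another $\ln s$ — gives
$$\frac{d^{4}J}{da^{4}} = \int_{0}^{1} - s^{a} \log{\left(s \right)}^{4} \, ds = - \frac{24}{\left(a + 1\right)^{5}},$$
and the integrand here is exactly the target integrand, so $I = - \frac{24}{\left(a + 1\right)^{5}}$.

Setting $a = \frac{7}{4}$:
$$I = - \frac{24576}{161051}.$$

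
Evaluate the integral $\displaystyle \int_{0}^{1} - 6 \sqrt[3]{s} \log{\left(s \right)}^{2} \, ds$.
$- \frac{81}{16}$

Start from the elementary integral
$$J(a) = \int_{0}^{1} - 6 s^{a} \, ds = - \frac{6}{a + 1}.$$

Differentiating under the integral sign brings down a factor of $\ln s$:
$$\frac{dJ}{da} = \int_{0}^{1} - 6 s^{a} \log{\left(s \right)} \, ds = \frac{6}{\left(a + 1\right)^{2}}.$$

Repeating twice in total — each differentiation brings down another $\ln s$ — gives
$$\frac{d^{2}J}{da^{2}} = \int_{0}^{1} - 6 s^{a} \log{\left(s \right)}^{2} \, ds = - \frac{12}{\left(a + 1\right)^{3}},$$
and the integrand here is exactly the target integrand, so $I = - \frac{12}{\left(a + 1\right)^{3}}$.

Setting $a = \frac{1}{3}$:
$$I = - \frac{81}{16}.$$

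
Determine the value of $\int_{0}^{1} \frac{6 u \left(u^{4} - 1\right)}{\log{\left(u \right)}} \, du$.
$\log{\left(729 \right)}$

Replace the exponent $1$ by a parameter $a$: let $I(a) = \int_{0}^{1} \frac{6 \left(u^{5} - u^{a}\right)}{\log{\left(u \right)}} \, du$.

Since $\dfrac{\partial}{\partial a}\,u^{a} = u^{a} \ln u$, the $\ln u$ in the denominator cancels and
$$\frac{dI}{da} = \int_{0}^{1} -6 u^{a} \, du = -6 \left[\frac{u^{a+1}}{a+1}\right]_0^1 = - \frac{6}{a + 1}.$$

Integrating with respect to $a$ gives $I(a) = \log{\left(\frac{46656}{\left(a + 1\right)^{6}} \right)} + C$.

At $a = 5$ the integrand is identically $0$, so $I(5) = 0$. The closed form gives $0$, hence $C = 0$.

Setting $a = 1$:
$$I = \log{\left(729 \right)}.$$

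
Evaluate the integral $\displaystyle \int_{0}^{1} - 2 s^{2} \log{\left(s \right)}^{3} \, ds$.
$\frac{4}{27}$

Consider the simpler parametrised integral
$$J(a) = \int_{0}^{1} - 2 s^{a} \, ds = - \frac{2}{a + 1}.$$

Differentiating under the integral sign brings down a factor of $\ln s$:
$$\frac{dJ}{da} = \int_{0}^{1} - 2 s^{a} \log{\left(s \right)} \, ds = \frac{2}{\left(a + 1\right)^{2}}.$$

Repeating $3$ times in total — each differentiation brings down another $\ln s$ — gives
$$\frac{d^{3}J}{da^{3}} = \int_{0}^{1} - 2 s^{a} \log{\left(s \right)}^{3} \, ds = \frac{12}{\left(a + 1\right)^{4}},$$
and the integrand here is exactly the target integrand, so $I = \frac{12}{\left(a + 1\right)^{4}}$.

Setting $a = 2$:
$$I = \frac{4}{27}.$$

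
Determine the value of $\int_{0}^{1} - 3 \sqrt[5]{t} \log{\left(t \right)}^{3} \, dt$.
$\frac{625}{72}$

Start from the elementary integral
$$J(a) = \int_{0}^{1} - 3 t^{a} \, dt = - \frac{3}{a + 1}.$$

Differentiating under the integral sign brings down a factor of $\ln t$:
$$\frac{dJ}{da} = \int_{0}^{1} - 3 t^{a} \log{\left(t \right)} \, dt = \frac{3}{\left(a + 1\right)^{2}}.$$

Repeating $3$ times in total — each differentiation brings down another $\ln t$ — gives
$$\frac{d^{3}J}{da^{3}} = \int_{0}^{1} - 3 t^{a} \log{\left(t \right)}^{3} \, dt = \frac{18}{\left(a + 1\right)^{4}},$$
and the integrand here is exactly the target integrand, so $I = \frac{18}{\left(a + 1\right)^{4}}$.

Setting $a = \frac{1}{5}$:
$$I = \frac{625}{72}.$$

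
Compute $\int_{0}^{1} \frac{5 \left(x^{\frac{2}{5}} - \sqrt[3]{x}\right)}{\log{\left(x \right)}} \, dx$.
$- \log{\left(\frac{3200000}{4084101} \right)}$

Introduce a parameter $a$ in the exponent: let $I(a) = \int_{0}^{1} \frac{5 \left(x^{\frac{2}{5}} - x^{a}\right)}{\log{\left(x \right)}} \, dx$.

Since $\dfrac{\partial}{\partial a}\,x^{a} = x^{a} \ln x$, the $\ln x$ in the denominator cancels and
$$\frac{dI}{da} = \int_{0}^{1} -5 x^{a} \, dx = -5 \left[\frac{x^{a+1}}{a+1}\right]_0^1 = - \frac{5}{a + 1}.$$

Integrating with respect to $a$ gives $I(a) = - \log{\left(\frac{3125 \left(a + 1\right)^{5}}{16807} \right)} + C$.

At $a = \frac{2}{5}$ the integrand is identically $0$, so $I(\frac{2}{5}) = 0$. The closed form gives $0$, hence $C = 0$.

Setting $a = \frac{1}{3}$:
$$I = - \log{\left(\frac{3200000}{4084101} \right)}.$$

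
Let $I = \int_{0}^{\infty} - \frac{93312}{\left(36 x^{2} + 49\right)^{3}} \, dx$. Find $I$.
$- \frac{2916 \pi}{16807}$

Begin with the known result
$$J(a) = \int_{0}^{\infty} - \frac{2}{a^{2} + x^{2}} \, dx = - \frac{\pi}{a}.$$

Differentiating under the integral sign with respect to $a$,
$$\frac{dJ}{da} = \int_{0}^{\infty} \frac{4 a}{\left(a^{2} + x^{2}\right)^{2}} \, dx = \frac{\pi}{a^{2}},$$
so $\int_{0}^{\infty} - \frac{2}{\left(a^{2} + x^{2}\right)^{2}} \, dx = - \frac{\pi}{2 a^{3}}$.

Repeating — each differentiation of $1/(x^2+a^2)^j$ produces $-2ja/(x^2+a^2)^{j+1}$ — and dividing through by $-2ja$ at each step yields, after $2$ differentiations in total,
$$\int_{0}^{\infty} - \frac{2}{\left(a^{2} + x^{2}\right)^{3}} \, dx = - \frac{3 \pi}{8 a^{5}}.$$

Setting $a = \frac{7}{6}$:
$$I = - \frac{2916 \pi}{16807}.$$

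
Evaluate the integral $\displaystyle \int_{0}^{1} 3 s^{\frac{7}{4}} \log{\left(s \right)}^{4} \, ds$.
$\frac{73728}{161051}$

Consider the simpler parametrised integral
$$J(a) = \int_{0}^{1} 3 s^{a} \, ds = \frac{3}{a + 1}.$$

Differentiating under the integral sign brings down a factor of $\ln s$:
$$\frac{dJ}{da} = \int_{0}^{1} 3 s^{a} \log{\left(s \right)} \, ds = - \frac{3}{\left(a + 1\right)^{2}}.$$

Repeating $4$ times in total — each differentiation brings down another $\ln s$ — gives
$$\frac{d^{4}J}{da^{4}} = \int_{0}^{1} 3 s^{a} \log{\left(s \right)}^{4} \, ds = \frac{72}{\left(a + 1\right)^{5}},$$
and the integrand here is exactly the target integrand, so $I = \frac{72}{\left(a + 1\right)^{5}}$.

Setting $a = \frac{7}{4}$:
$$I = \frac{73728}{161051}.$$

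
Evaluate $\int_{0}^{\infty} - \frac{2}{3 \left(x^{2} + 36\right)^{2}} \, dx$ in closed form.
$- \frac{\pi}{1296}$

Start from the standard arctangent integral
$$J(a) = \int_{0}^{\infty} - \frac{2}{3 \left(a^{2} + x^{2}\right)} \, dx = - \frac{\pi}{3 a}.$$

Differentiating under the integral sign with respect to $a$,
$$\frac{dJ}{da} = \int_{0}^{\infty} \frac{4 a}{3 \left(a^{2} + x^{2}\right)^{2}} \, dx = \frac{\pi}{3 a^{2}},$$
so $\int_{0}^{\infty} - \frac{2}{3 \left(a^{2} + x^{2}\right)^{2}} \, dx = - \frac{\pi}{6 a^{3}}$.

Setting $a = 6$:
$$I = - \frac{\pi}{1296}.$$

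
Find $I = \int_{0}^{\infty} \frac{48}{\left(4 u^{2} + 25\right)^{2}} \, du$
$\frac{6 \pi}{125}$

Begin with the known result
$$J(a) = \int_{0}^{\infty} \frac{3}{a^{2} + u^{2}} \, du = \frac{3 \pi}{2 a}.$$

Differentiating under the integral sign with respect to $a$,
$$\frac{dJ}{da} = \int_{0}^{\infty} - \frac{6 a}{\left(a^{2} + u^{2}\right)^{2}} \, du = - \frac{3 \pi}{2 a^{2}},$$
so $\int_{0}^{\infty} \frac{3}{\left(a^{2} + u^{2}\right)^{2}} \, du = \frac{3 \pi}{4 a^{3}}$.

Setting $a = \frac{5}{2}$:
$$I = \frac{6 \pi}{125}.$$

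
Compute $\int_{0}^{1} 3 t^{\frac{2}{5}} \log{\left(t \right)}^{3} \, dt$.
$- \frac{11250}{2401}$

Consider the simpler parametrised integral
$$J(a) = \int_{0}^{1} 3 t^{a} \, dt = \frac{3}{a + 1}.$$

Differentiating under the integral sign brings down a factor of $\ln t$:
$$\frac{dJ}{da} = \int_{0}^{1} 3 t^{a} \log{\left(t \right)} \, dt = - \frac{3}{\left(a + 1\right)^{2}}.$$

Repeating $3$ times in total — each differentiation brings down another $\ln t$ — gives
$$\frac{d^{3}J}{da^{3}} = \int_{0}^{1} 3 t^{a} \log{\left(t \right)}^{3} \, dt = - \frac{18}{\left(a + 1\right)^{4}},$$
and the integrand here is exactly the target integrand, so $I = - \frac{18}{\left(a + 1\right)^{4}}$.

Setting $a = \frac{2}{5}$:
$$I = - \frac{11250}{2401}.$$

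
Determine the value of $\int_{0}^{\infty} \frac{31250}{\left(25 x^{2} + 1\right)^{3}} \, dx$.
$\frac{9375 \pi}{8}$

Recall the elementary integral
$$J(a) = \int_{0}^{\infty} \frac{2}{a^{2} + x^{2}} \, dx = \frac{\pi}{a}.$$

Differentiating under the integral sign with respect to $a$,
$$\frac{dJ}{da} = \int_{0}^{\infty} - \frac{4 a}{\left(a^{2} + x^{2}\right)^{2}} \, dx = - \frac{\pi}{a^{2}},$$
so $\int_{0}^{\infty} \frac{2}{\left(a^{2} + x^{2}\right)^{2}} \, dx = \frac{\pi}{2 a^{3}}$.

Repeating — each differentiation of $1/(x^2+a^2)^j$ produces $-2ja/(x^2+a^2)^{j+1}$ — and dividing through by $-2ja$ at each step yields, after $2$ differentiations in total,
$$\int_{0}^{\infty} \frac{2}{\left(a^{2} + x^{2}\right)^{3}} \, dx = \frac{3 \pi}{8 a^{5}}.$$

Setting $a = \frac{1}{5}$:
$$I = \frac{9375 \pi}{8}.$$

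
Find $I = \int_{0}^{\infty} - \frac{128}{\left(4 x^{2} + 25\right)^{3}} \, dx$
$- \frac{12 \pi}{3125}$

Recall the elementary integral
$$J(a) = \int_{0}^{\infty} - \frac{2}{a^{2} + x^{2}} \, dx = - \frac{\pi}{a}.$$

Differentiating under the integral sign with respect to $a$,
$$\frac{dJ}{da} = \int_{0}^{\infty} \frac{4 a}{\left(a^{2} + x^{2}\right)^{2}} \, dx = \frac{\pi}{a^{2}},$$
so $\int_{0}^{\infty} - \frac{2}{\left(a^{2} + x^{2}\right)^{2}} \, dx = - \frac{\pi}{2 a^{3}}$.

Repeating — each differentiation of $1/(x^2+a^2)^j$ produces $-2ja/(x^2+a^2)^{j+1}$ — and dividing through by $-2ja$ at each step yields, after $2$ differentiations in total,
$$\int_{0}^{\infty} - \frac{2}{\left(a^{2} + x^{2}\right)^{3}} \, dx = - \frac{3 \pi}{8 a^{5}}.$$

Setting $a = \frac{5}{2}$:
$$I = - \frac{12 \pi}{3125}.$$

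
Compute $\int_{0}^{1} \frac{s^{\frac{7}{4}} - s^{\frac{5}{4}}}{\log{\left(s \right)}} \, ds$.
$- \log{\left(\frac{9}{11} \right)}$

Consider the one-parameter family: let $I(a) = \int_{0}^{1} \frac{s^{\frac{7}{4}} - s^{a}}{\log{\left(s \right)}} \, ds$.

Since $\dfrac{\partial}{\partial a}\,s^{a} = s^{a} \ln s$, the $\ln s$ in the denominator cancels and
$$\frac{dI}{da} = \int_{0}^{1} -1 s^{a} \, ds = -1 \left[\frac{s^{a+1}}{a+1}\right]_0^1 = - \frac{1}{a + 1}.$$

Integrating with respect to $a$ gives $I(a) = - \log{\left(\frac{4 a}{11} + \frac{4}{11} \right)} + C$.

At $a = \frac{7}{4}$ the integrand is identically $0$, so $I(\frac{7}{4}) = 0$. The closed form gives $0$, hence $C = 0$.

Setting $a = \frac{5}{4}$:
$$I = - \log{\left(\frac{9}{11} \right)}.$$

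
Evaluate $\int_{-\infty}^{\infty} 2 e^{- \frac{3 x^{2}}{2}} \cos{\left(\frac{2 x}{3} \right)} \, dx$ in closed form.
$\frac{2 \sqrt{6} \sqrt{\pi}}{3 e^{\frac{2}{27}}}$

Let $b$ denote the cosine frequency and define $I(b) = \int_{-\infty}^{\infty} 2 e^{- \frac{3 x^{2}}{2}} \cos{\left(b x \right)} \, dx$.

Differentiating under the integral sign,
$$I'(b) = \int_{-\infty}^{\infty} - 2 x e^{- \frac{3 x^{2}}{2}} \sin{\left(b x \right)} \, dx.$$

Integrate $\int_{-\infty}^{\infty} x \sin(b x)\, e^{- \frac{3 x^{2}}{2}}\, dx$ by parts with $u = \sin(b x)$ and $dv = x\, e^{- \frac{3 x^{2}}{2}}\, dx$, giving $v = - \frac{e^{- \frac{3 x^{2}}{2}}}{3}$. The boundary term vanishes and
$$\int_{-\infty}^{\infty} x \sin(b x)\, e^{- \frac{3 x^{2}}{2}}\, dx = \frac{b}{3} \int_{-\infty}^{\infty} \cos(b x)\, e^{- \frac{3 x^{2}}{2}}\, dx,$$
so $I'(b) = - \frac{b}{3}\, I(b)$.

This is a separable first-order ODE; solving with the initial condition $I(0) = \int_{-\infty}^{\infty} 2 e^{- \frac{3 x^{2}}{2}}\,dx = \frac{2 \sqrt{6} \sqrt{\pi}}{3}$ gives
$$I(b) = \frac{2 \sqrt{6} \sqrt{\pi} e^{- \frac{b^{2}}{6}}}{3}.$$

Setting $b = \frac{2}{3}$:
$$I = \frac{2 \sqrt{6} \sqrt{\pi}}{3 e^{\frac{2}{27}}}.$$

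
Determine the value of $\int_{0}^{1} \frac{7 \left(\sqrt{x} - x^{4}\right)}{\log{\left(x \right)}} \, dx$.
$- \log{\left(\frac{10000000}{2187} \right)}$

Introduce a parameter $a$ in the exponent: let $I(a) = \int_{0}^{1} \frac{7 \left(\sqrt{x} - x^{a}\right)}{\log{\left(x \right)}} \, dx$.

Since $\dfrac{\partial}{\partial a}\,x^{a} = x^{a} \ln x$, the $\ln x$ in the denominator cancels and
$$\frac{dI}{da} = \int_{0}^{1} -7 x^{a} \, dx = -7 \left[\frac{x^{a+1}}{a+1}\right]_0^1 = - \frac{7}{a + 1}.$$

Integrating with respect to $a$ gives $I(a) = - \log{\left(\frac{128 \left(a + 1\right)^{7}}{2187} \right)} + C$.

At $a = \frac{1}{2}$ the integrand is identically $0$, so $I(\frac{1}{2}) = 0$. The closed form gives $0$, hence $C = 0$.

Setting $a = 4$:
$$I = - \log{\left(\frac{10000000}{2187} \right)}.$$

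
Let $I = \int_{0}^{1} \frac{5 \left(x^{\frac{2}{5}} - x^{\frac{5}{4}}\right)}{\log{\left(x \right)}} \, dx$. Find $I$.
$- \log{\left(\frac{184528125}{17210368} \right)}$

Introduce a parameter $a$ in the exponent: let $I(a) = \int_{0}^{1} \frac{5 \left(x^{\frac{2}{5}} - x^{a}\right)}{\log{\left(x \right)}} \, dx$.

Since $\dfrac{\partial}{\partial a}\,x^{a} = x^{a} \ln x$, the $\ln x$ in the denominator cancels and
$$\frac{dI}{da} = \int_{0}^{1} -5 x^{a} \, dx = -5 \left[\frac{x^{a+1}}{a+1}\right]_0^1 = - \frac{5}{a + 1}.$$

Integrating with respect to $a$ gives $I(a) = - \log{\left(\frac{3125 \left(a + 1\right)^{5}}{16807} \right)} + C$.

At $a = \frac{2}{5}$ the integrand is identically $0$, so $I(\frac{2}{5}) = 0$. The closed form gives $0$, hence $C = 0$.

Setting $a = \frac{5}{4}$:
$$I = - \log{\left(\frac{184528125}{17210368} \right)}.$$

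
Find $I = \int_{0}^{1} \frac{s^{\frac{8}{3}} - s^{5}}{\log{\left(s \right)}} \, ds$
$- \log{\left(18 \right)} + \log{\left(11 \right)}$

Introduce a parameter $a$ in the exponent: let $I(a) = \int_{0}^{1} \frac{s^{\frac{8}{3}} - s^{a}}{\log{\left(s \right)}} \, ds$.

Since $\dfrac{\partial}{\partial a}\,s^{a} = s^{a} \ln s$, the $\ln s$ in the denominator cancels and
$$\frac{dI}{da} = \int_{0}^{1} -1 s^{a} \, ds = -1 \left[\frac{s^{a+1}}{a+1}\right]_0^1 = - \frac{1}{a + 1}.$$

Integrating with respect to $a$ gives $I(a) = - \log{\left(\frac{3 a}{11} + \frac{3}{11} \right)} + C$.

At $a = \frac{8}{3}$ the integrand is identically $0$, so $I(\frac{8}{3}) = 0$. The closed form gives $0$, hence $C = 0$.

Setting $a = 5$:
$$I = - \log{\left(18 \right)} + \log{\left(11 \right)}.$$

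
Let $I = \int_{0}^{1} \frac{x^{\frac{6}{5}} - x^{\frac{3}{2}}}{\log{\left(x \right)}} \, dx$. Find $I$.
$- \log{\left(\frac{25}{22} \right)}$

Consider the one-parameter family: let $I(a) = \int_{0}^{1} \frac{x^{\frac{6}{5}} - x^{a}}{\log{\left(x \right)}} \, dx$.

Since $\dfrac{\partial}{\partial a}\,x^{a} = x^{a} \ln x$, the $\ln x$ in the denominator cancels and
$$\frac{dI}{da} = \int_{0}^{1} -1 x^{a} \, dx = -1 \left[\frac{x^{a+1}}{a+1}\right]_0^1 = - \frac{1}{a + 1}.$$

Integrating with respect to $a$ gives $I(a) = - \log{\left(\frac{5 a}{11} + \frac{5}{11} \right)} + C$.

At $a = \frac{6}{5}$ the integrand is identically $0$, so $I(\frac{6}{5}) = 0$. The closed form gives $0$, hence $C = 0$.

Setting $a = \frac{3}{2}$:
$$I = - \log{\left(\frac{25}{22} \right)}.$$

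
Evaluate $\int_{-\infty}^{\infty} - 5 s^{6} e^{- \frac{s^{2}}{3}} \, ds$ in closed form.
$- \frac{2025 \sqrt{3} \sqrt{\pi}}{8}$

Consider the simpler parametrised integral
$$J(a) = \int_{-\infty}^{\infty} - 5 e^{- a s^{2}} \, ds = - \frac{5 \sqrt{\pi}}{\sqrt{a}}.$$

Differentiating under the integral sign brings down a factor of $(-s^2)$:
$$\frac{dJ}{da} = \int_{-\infty}^{\infty} 5 s^{2} e^{- a s^{2}} \, ds = \frac{5 \sqrt{\pi}}{2 a^{\frac{3}{2}}}.$$

Repeating $3$ times in total — each differentiation brings down another $(-s^2)$ — gives
$$\frac{d^{3}J}{da^{3}} = \int_{-\infty}^{\infty} 5 s^{6} e^{- a s^{2}} \, ds = \frac{75 \sqrt{\pi}}{8 a^{\frac{7}{2}}},$$
and the integrand here is $(-1)^{3}$ times the target integrand, so $I = (-1)^{3}\,\frac{d^{3}J}{da^{3}} = - \frac{75 \sqrt{\pi}}{8 a^{\frac{7}{2}}}$.

Setting $a = \frac{1}{3}$:
$$I = - \frac{2025 \sqrt{3} \sqrt{\pi}}{8}.$$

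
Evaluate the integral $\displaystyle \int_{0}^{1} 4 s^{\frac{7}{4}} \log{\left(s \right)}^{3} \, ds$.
$- \frac{6144}{14641}$

Consider the simpler parametrised integral
$$J(a) = \int_{0}^{1} 4 s^{a} \, ds = \frac{4}{a + 1}.$$

Differentiating under the integral sign brings down a factor of $\ln s$:
$$\frac{dJ}{da} = \int_{0}^{1} 4 s^{a} \log{\left(s \right)} \, ds = - \frac{4}{\left(a + 1\right)^{2}}.$$

Repeating $3$ times in total — each differentiation brings down another $\ln s$ — gives
$$\frac{d^{3}J}{da^{3}} = \int_{0}^{1} 4 s^{a} \log{\left(s \right)}^{3} \, ds = - \frac{24}{\left(a + 1\right)^{4}},$$
and the integrand here is exactly the target integrand, so $I = - \frac{24}{\left(a + 1\right)^{4}}$.

Setting $a = \frac{7}{4}$:
$$I = - \frac{6144}{14641}.$$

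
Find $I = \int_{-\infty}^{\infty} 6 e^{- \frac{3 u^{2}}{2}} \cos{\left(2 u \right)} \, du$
$\frac{2 \sqrt{6} \sqrt{\pi}}{e^{\frac{2}{3}}}$

Treat the cosine frequency as a parameter and define $I(b) = \int_{-\infty}^{\infty} 6 e^{- \frac{3 u^{2}}{2}} \cos{\left(b u \right)} \, du$.

Differentiating under the integral sign,
$$I'(b) = \int_{-\infty}^{\infty} - 6 u e^{- \frac{3 u^{2}}{2}} \sin{\left(b u \right)} \, du.$$

Integrate $\int_{-\infty}^{\infty} u \sin(b u)\, e^{- \frac{3 u^{2}}{2}}\, du$ by parts with $w = \sin(b u)$ and $dv = u\, e^{- \frac{3 u^{2}}{2}}\, du$, giving $v = - \frac{e^{- \frac{3 u^{2}}{2}}}{3}$. The boundary term vanishes and
$$\int_{-\infty}^{\infty} u \sin(b u)\, e^{- \frac{3 u^{2}}{2}}\, du = \frac{b}{3} \int_{-\infty}^{\infty} \cos(b u)\, e^{- \frac{3 u^{2}}{2}}\, du,$$
so $I'(b) = - \frac{b}{3}\, I(b)$.

This is a separable first-order ODE; solving with the initial condition $I(0) = \int_{-\infty}^{\infty} 6 e^{- \frac{3 u^{2}}{2}}\,du = 2 \sqrt{6} \sqrt{\pi}$ gives
$$I(b) = 2 \sqrt{6} \sqrt{\pi} e^{- \frac{b^{2}}{6}}.$$

Setting $b = 2$:
$$I = \frac{2 \sqrt{6} \sqrt{\pi}}{e^{\frac{2}{3}}}.$$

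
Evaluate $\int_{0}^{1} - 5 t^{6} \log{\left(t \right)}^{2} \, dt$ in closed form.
$- \frac{10}{343}$

Consider the simpler parametrised integral
$$J(a) = \int_{0}^{1} - 5 t^{a} \, dt = - \frac{5}{a + 1}.$$

Differentiating under the integral sign brings down a factor of $\ln t$:
$$\frac{dJ}{da} = \int_{0}^{1} - 5 t^{a} \log{\left(t \right)} \, dt = \frac{5}{\left(a + 1\right)^{2}}.$$

Repeating twice in total — each differentiation brings down another $\ln t$ — gives
$$\frac{d^{2}J}{da^{2}} = \int_{0}^{1} - 5 t^{a} \log{\left(t \right)}^{2} \, dt = - \frac{10}{\left(a + 1\right)^{3}},$$
and the integrand here is exactly the target integrand, so $I = - \frac{10}{\left(a + 1\right)^{3}}$.

Setting $a = 6$:
$$I = - \frac{10}{343}.$$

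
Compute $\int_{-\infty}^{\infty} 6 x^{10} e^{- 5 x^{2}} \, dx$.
$\frac{567 \sqrt{5} \sqrt{\pi}}{50000}$

Consider the simpler parametrised integral
$$J(a) = \int_{-\infty}^{\infty} 6 e^{- a x^{2}} \, dx = \frac{6 \sqrt{\pi}}{\sqrt{a}}.$$

Differentiating under the integral sign brings down a factor of $(-x^2)$:
$$\frac{dJ}{da} = \int_{-\infty}^{\infty} - 6 x^{2} e^{- a x^{2}} \, dx = - \frac{3 \sqrt{\pi}}{a^{\frac{3}{2}}}.$$

Repeating $5$ times in total — each differentiation brings down another $(-x^2)$ — gives
$$\frac{d^{5}J}{da^{5}} = \int_{-\infty}^{\infty} - 6 x^{10} e^{- a x^{2}} \, dx = - \frac{2835 \sqrt{\pi}}{16 a^{\frac{11}{2}}},$$
and the integrand here is $(-1)^{5}$ times the target integrand, so $I = (-1)^{5}\,\frac{d^{5}J}{da^{5}} = \frac{2835 \sqrt{\pi}}{16 a^{\frac{11}{2}}}$.

Setting $a = 5$:
$$I = \frac{567 \sqrt{5} \sqrt{\pi}}{50000}.$$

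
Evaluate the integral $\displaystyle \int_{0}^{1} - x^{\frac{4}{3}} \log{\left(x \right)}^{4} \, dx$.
$- \frac{5832}{16807}$

Start from the elementary integral
$$J(a) = \int_{0}^{1} - x^{a} \, dx = - \frac{1}{a + 1}.$$

Differentiating under the integral sign brings down a factor of $\ln x$:
$$\frac{dJ}{da} = \int_{0}^{1} - x^{a} \log{\left(x \right)} \, dx = \frac{1}{\left(a + 1\right)^{2}}.$$

Repeating $4$ times in total — each differentiation brings down another $\ln x$ — gives
$$\frac{d^{4}J}{da^{4}} = \int_{0}^{1} - x^{a} \log{\left(x \right)}^{4} \, dx = - \frac{24}{\left(a + 1\right)^{5}},$$
and the integrand here is exactly the target integrand, so $I = - \frac{24}{\left(a + 1\right)^{5}}$.

Setting $a = \frac{4}{3}$:
$$I = - \frac{5832}{16807}.$$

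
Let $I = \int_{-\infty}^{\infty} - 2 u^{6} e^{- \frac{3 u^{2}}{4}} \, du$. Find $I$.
$- \frac{160 \sqrt{3} \sqrt{\pi}}{27}$

Start from the elementary integral
$$J(a) = \int_{-\infty}^{\infty} - 2 e^{- a u^{2}} \, du = - \frac{2 \sqrt{\pi}}{\sqrt{a}}.$$

Differentiating under the integral sign brings down a factor of $(-u^2)$:
$$\frac{dJ}{da} = \int_{-\infty}^{\infty} 2 u^{2} e^{- a u^{2}} \, du = \frac{\sqrt{\pi}}{a^{\frac{3}{2}}}.$$

Repeating $3$ times in total — each differentiation brings down another $(-u^2)$ — gives
$$\frac{d^{3}J}{da^{3}} = \int_{-\infty}^{\infty} 2 u^{6} e^{- a u^{2}} \, du = \frac{15 \sqrt{\pi}}{4 a^{\frac{7}{2}}},$$
and the integrand here is $(-1)^{3}$ times the target integrand, so $I = (-1)^{3}\,\frac{d^{3}J}{da^{3}} = - \frac{15 \sqrt{\pi}}{4 a^{\frac{7}{2}}}$.

Setting $a = \frac{3}{4}$:
$$I = - \frac{160 \sqrt{3} \sqrt{\pi}}{27}.$$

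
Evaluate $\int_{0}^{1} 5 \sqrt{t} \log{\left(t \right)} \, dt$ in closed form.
$- \frac{20}{9}$

Begin with the known integral
$$J(a) = \int_{0}^{1} 5 t^{a} \, dt = \frac{5}{a + 1}.$$

Differentiating under the integral sign brings down a factor of $\ln t$:
$$\frac{dJ}{da} = \int_{0}^{1} 5 t^{a} \log{\left(t \right)} \, dt = - \frac{5}{\left(a + 1\right)^{2}}.$$

The integral on the left is $I$, so $I = - \frac{5}{\left(a + 1\right)^{2}}$.

Setting $a = \frac{1}{2}$:
$$I = - \frac{20}{9}.$$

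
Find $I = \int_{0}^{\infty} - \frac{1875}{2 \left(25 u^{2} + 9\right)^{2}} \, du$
$- \frac{125 \pi}{72}$

Recall the elementary integral
$$J(a) = \int_{0}^{\infty} - \frac{3}{2 \left(a^{2} + u^{2}\right)} \, du = - \frac{3 \pi}{4 a}.$$

Differentiating under the integral sign with respect to $a$,
$$\frac{dJ}{da} = \int_{0}^{\infty} \frac{3 a}{\left(a^{2} + u^{2}\right)^{2}} \, du = \frac{3 \pi}{4 a^{2}},$$
so $\int_{0}^{\infty} - \frac{3}{2 \left(a^{2} + u^{2}\right)^{2}} \, du = - \frac{3 \pi}{8 a^{3}}$.

Setting $a = \frac{3}{5}$:
$$I = - \frac{125 \pi}{72}.$$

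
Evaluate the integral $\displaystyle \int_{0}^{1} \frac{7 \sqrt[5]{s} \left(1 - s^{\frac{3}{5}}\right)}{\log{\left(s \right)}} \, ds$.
$\log{\left(\frac{128}{2187} \right)}$

Consider the one-parameter family: let $I(a) = \int_{0}^{1} \frac{7 \left(- s^{\frac{4}{5}} + s^{a}\right)}{\log{\left(s \right)}} \, ds$.

Since $\dfrac{\partial}{\partial a}\,s^{a} = s^{a} \ln s$, the $\ln s$ in the denominator cancels and
$$\frac{dI}{da} = \int_{0}^{1} 7 s^{a} \, ds = 7 \left[\frac{s^{a+1}}{a+1}\right]_0^1 = \frac{7}{a + 1}.$$

Integrating with respect to $a$ gives $I(a) = \log{\left(\frac{78125 \left(a + 1\right)^{7}}{4782969} \right)} + C$.

At $a = \frac{4}{5}$ the integrand is identically $0$, so $I(\frac{4}{5}) = 0$. The closed form gives $0$, hence $C = 0$.

Setting $a = \frac{1}{5}$:
$$I = \log{\left(\frac{128}{2187} \right)}.$$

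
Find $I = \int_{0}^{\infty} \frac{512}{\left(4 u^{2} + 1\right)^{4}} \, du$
$40 \pi$

Begin with the known result
$$J(a) = \int_{0}^{\infty} \frac{2}{a^{2} + u^{2}} \, du = \frac{\pi}{a}.$$

Differentiating under the integral sign with respect to $a$,
$$\frac{dJ}{da} = \int_{0}^{\infty} - \frac{4 a}{\left(a^{2} + u^{2}\right)^{2}} \, du = - \frac{\pi}{a^{2}},$$
so $\int_{0}^{\infty} \frac{2}{\left(a^{2} + u^{2}\right)^{2}} \, du = \frac{\pi}{2 a^{3}}$.

Repeating — each differentiation of $1/(u^2+a^2)^j$ produces $-2ja/(u^2+a^2)^{j+1}$ — and dividing through by $-2ja$ at each step yields, after $3$ differentiations in total,
$$\int_{0}^{\infty} \frac{2}{\left(a^{2} + u^{2}\right)^{4}} \, du = \frac{5 \pi}{16 a^{7}}.$$

Setting $a = \frac{1}{2}$:
$$I = 40 \pi.$$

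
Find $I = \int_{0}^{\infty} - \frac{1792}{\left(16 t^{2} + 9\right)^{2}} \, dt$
$- \frac{112 \pi}{27}$

Recall the elementary integral
$$J(a) = \int_{0}^{\infty} - \frac{7}{a^{2} + t^{2}} \, dt = - \frac{7 \pi}{2 a}.$$

Differentiating under the integral sign with respect to $a$,
$$\frac{dJ}{da} = \int_{0}^{\infty} \frac{14 a}{\left(a^{2} + t^{2}\right)^{2}} \, dt = \frac{7 \pi}{2 a^{2}},$$
so $\int_{0}^{\infty} - \frac{7}{\left(a^{2} + t^{2}\right)^{2}} \, dt = - \frac{7 \pi}{4 a^{3}}$.

Setting $a = \frac{3}{4}$:
$$I = - \frac{112 \pi}{27}.$$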